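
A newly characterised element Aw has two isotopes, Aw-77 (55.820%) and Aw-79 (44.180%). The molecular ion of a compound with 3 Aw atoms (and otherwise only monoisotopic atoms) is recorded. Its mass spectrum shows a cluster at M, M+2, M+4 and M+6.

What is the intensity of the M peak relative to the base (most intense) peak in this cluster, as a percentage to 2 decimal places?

(0.55820 + 0.44180)^3 gives M 0.1739, M+2 0.4130, M+4 0.3269, M+6 0.0862; the largest is M+2.
P(M+2) = C(3,1) × 0.55820^2 × 0.44180^1 = 3 × 0.31158724 × 0.4418 = 0.412978 (base)
P(M) = C(3,0) × 0.55820^3 × 0.44180^0 = 1 × 0.173928 × 1.0000 = 0.173928
Relative intensity = 0.173928 / 0.412978 × 100 = 42.12

42.12%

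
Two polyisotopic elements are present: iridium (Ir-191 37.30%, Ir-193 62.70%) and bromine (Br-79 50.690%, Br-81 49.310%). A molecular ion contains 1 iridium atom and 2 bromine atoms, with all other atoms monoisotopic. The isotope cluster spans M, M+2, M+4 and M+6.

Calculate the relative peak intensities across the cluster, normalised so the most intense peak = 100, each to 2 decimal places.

23.72 : 86.00 : 100.00 : 37.72

Iridium pattern (n=1): 0.3730 : 0.6270
Bromine pattern (n=2): 0.25694761 : 0.49990478 : 0.24314761
Convolve the two distributions (both contribute in 2-u steps):
  M: 0.3730×0.25694761 = 0.095841
  M+2: 0.3730×0.49990478 + 0.6270×0.25694761 = 0.347571
  M+4: 0.3730×0.24314761 + 0.6270×0.49990478 = 0.404134
  M+6: 0.6270×0.24314761 = 0.152454
Scale to base peak (0.404134) = 100: 23.72 : 86.00 : 100.00 : 37.72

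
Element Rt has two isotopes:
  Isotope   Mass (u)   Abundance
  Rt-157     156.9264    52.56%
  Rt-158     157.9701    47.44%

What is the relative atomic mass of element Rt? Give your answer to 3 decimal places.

157.422 u

Ar = Σ fᵢ·mᵢ = 0.5256 × 156.9264 + 0.4744 × 157.9701
= 82.48052 + 74.94102 = 157.42154 u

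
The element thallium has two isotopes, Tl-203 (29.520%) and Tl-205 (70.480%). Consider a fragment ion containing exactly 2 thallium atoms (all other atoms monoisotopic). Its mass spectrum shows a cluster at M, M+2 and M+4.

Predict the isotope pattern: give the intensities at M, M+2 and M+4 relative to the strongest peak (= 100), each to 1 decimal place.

The 2 Tl atoms are independent, so intensities follow the terms of (0.29520 + 0.70480)^2.
P(M) = 0.29520^2 = 0.087143
P(M+2) = 2 × 0.29520^1 × 0.70480^1 = 0.416114
P(M+4) = 0.70480^2 = 0.496743
The M+4 peak is largest (0.496743); scaling to 100 gives 17.5 : 83.8 : 100.0.

17.5 : 83.8 : 100.0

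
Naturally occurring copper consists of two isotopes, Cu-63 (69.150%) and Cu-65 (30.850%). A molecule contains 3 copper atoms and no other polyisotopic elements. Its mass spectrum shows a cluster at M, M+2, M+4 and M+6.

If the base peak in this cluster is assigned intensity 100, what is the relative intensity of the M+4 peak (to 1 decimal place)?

44.6

Term probabilities: M 0.3307, M+2 0.4425, M+4 0.1974, M+6 0.0294. Base peak = M+2.
P(M+2) = C(3,1) × 0.69150^2 × 0.30850^1 = 3 × 0.47817225 × 0.3085 = 0.442548 (base)
P(M+4) = C(3,2) × 0.69150^1 × 0.30850^2 = 3 × 0.6915 × 0.09517225 = 0.197435
Relative intensity = 0.197435 / 0.442548 × 100 = 44.6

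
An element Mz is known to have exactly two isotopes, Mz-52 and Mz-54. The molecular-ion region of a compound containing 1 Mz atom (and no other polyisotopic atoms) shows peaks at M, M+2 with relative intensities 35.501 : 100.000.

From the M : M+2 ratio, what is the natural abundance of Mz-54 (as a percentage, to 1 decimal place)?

73.8%

If p is the fraction of Mz that is Mz-52, then I(M+2)/I(M) = [C(1,1)·p^0·(1−p)] / p^1 = 1·(1−p)/p = 100.000/35.501 = 2.8168
(1−p)/p = 2.8168/1 = 2.8168  ⇒  p = 1/(1 + 2.8168) = 0.2620
Mz-52: 26.2%, Mz-54: 73.8%.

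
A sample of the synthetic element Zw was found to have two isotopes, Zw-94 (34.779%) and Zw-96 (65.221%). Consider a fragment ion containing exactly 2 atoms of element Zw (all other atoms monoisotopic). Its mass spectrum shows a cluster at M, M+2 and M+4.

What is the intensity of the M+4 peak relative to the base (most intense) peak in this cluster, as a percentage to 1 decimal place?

Binomial terms of (0.34779 + 0.65221)^2: M 0.1210, M+2 0.4537, M+4 0.4254 → M+2 is the base peak.
P(M+2) = C(2,1) × 0.34779^1 × 0.65221^1 = 2 × 0.34779 × 0.65221 = 0.453664 (base)
P(M+4) = C(2,2) × 0.34779^0 × 0.65221^2 = 1 × 1.0000 × 0.42537788 = 0.425378
Relative intensity = 0.425378 / 0.453664 × 100 = 93.8

93.8%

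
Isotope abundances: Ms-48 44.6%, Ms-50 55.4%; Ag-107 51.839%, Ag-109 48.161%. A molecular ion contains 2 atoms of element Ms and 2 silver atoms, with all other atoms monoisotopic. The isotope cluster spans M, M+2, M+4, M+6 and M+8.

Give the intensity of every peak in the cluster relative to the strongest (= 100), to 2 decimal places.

Element Ms pattern (n=2): 0.198916 : 0.494168 : 0.306916
Silver pattern (n=2): 0.26872819 : 0.49932362 : 0.23194819
Convolve the two distributions (both contribute in 2-u steps):
  M: 0.198916×0.26872819 = 0.053454
  M+2: 0.198916×0.49932362 + 0.494168×0.26872819 = 0.232120
  M+4: 0.198916×0.23194819 + 0.494168×0.49932362 + 0.306916×0.26872819 = 0.375365
  M+6: 0.494168×0.23194819 + 0.306916×0.49932362 = 0.267872
  M+8: 0.306916×0.23194819 = 0.071189
Scale to base peak (0.375365) = 100: 14.24 : 61.84 : 100.00 : 71.36 : 18.97

14.24 : 61.84 : 100.00 : 71.36 : 18.97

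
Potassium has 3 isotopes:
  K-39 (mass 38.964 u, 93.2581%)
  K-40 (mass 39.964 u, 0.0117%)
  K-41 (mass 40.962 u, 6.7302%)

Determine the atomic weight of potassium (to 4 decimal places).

Ar = Σ fᵢ·mᵢ = 0.932581 × 38.964 + 0.000117 × 39.964 + 0.067302 × 40.962
= 36.33709 + 0.00468 + 2.75682 = 39.09859 u

39.0986 u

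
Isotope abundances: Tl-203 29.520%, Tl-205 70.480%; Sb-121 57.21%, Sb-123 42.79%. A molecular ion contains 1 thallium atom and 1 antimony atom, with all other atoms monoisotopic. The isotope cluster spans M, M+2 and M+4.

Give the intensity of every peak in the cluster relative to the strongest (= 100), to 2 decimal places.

31.89 : 100.00 : 56.95

Thallium pattern (n=1): 0.2952 : 0.7048
Antimony pattern (n=1): 0.5721 : 0.4279
Convolve the two distributions (both contribute in 2-u steps):
  M: 0.2952×0.5721 = 0.168884
  M+2: 0.2952×0.4279 + 0.7048×0.5721 = 0.529532
  M+4: 0.7048×0.4279 = 0.301584
Scale to base peak (0.529532) = 100: 31.89 : 100.00 : 56.95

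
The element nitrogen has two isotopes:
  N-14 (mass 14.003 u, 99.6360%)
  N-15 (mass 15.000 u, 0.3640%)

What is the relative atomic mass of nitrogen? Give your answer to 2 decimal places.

14.01 u

Weight each isotope mass by its fractional abundance: 0.996360 × 14.003 + 0.003640 × 15.000
= 13.9520 + 0.0546 = 14.0066 u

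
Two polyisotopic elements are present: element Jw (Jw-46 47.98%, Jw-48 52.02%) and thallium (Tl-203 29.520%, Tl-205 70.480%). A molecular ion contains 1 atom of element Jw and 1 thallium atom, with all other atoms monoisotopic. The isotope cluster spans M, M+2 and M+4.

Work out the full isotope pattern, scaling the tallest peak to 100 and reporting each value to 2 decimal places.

28.80 : 100.00 : 74.56

Element Jw pattern (n=1): 0.4798 : 0.5202
Thallium pattern (n=1): 0.2952 : 0.7048
Convolve the two distributions (both contribute in 2-u steps):
  M: 0.4798×0.2952 = 0.141637
  M+2: 0.4798×0.7048 + 0.5202×0.2952 = 0.491726
  M+4: 0.5202×0.7048 = 0.366637
Scale to base peak (0.491726) = 100: 28.80 : 100.00 : 74.56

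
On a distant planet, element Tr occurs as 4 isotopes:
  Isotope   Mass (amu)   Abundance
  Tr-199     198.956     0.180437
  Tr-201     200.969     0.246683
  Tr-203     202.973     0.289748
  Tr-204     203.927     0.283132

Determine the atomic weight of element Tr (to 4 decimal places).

202.0239 amu

Ar = Σ fᵢ·mᵢ = 0.180437 × 198.956 + 0.246683 × 200.969 + 0.289748 × 202.973 + 0.283132 × 203.927
= 35.89902 + 49.57564 + 58.81102 + 57.73826 = 202.02394 amu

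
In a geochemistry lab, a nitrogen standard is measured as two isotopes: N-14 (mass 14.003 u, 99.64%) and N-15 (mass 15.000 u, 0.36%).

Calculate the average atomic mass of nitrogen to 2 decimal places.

The abundance-weighted mean is 0.9964 × 14.003 + 0.0036 × 15.000
= 13.9526 + 0.0540 = 14.0066 u

14.01 u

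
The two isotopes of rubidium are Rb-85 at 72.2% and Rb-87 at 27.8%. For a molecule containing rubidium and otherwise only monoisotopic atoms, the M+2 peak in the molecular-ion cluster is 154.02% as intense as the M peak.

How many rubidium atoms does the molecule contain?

4

The M+2/M ratio from n Rb atoms is n · q/p = n · 0.278/0.722.
n = 1.5402 × 0.722/0.278 = 4.00 ≈ 4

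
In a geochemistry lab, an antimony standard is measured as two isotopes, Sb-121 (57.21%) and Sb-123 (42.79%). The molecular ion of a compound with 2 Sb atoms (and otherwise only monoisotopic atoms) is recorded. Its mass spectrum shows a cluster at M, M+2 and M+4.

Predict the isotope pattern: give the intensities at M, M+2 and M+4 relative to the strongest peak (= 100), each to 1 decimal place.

The 2 Sb atoms are independent, so intensities follow the terms of (0.5721 + 0.4279)^2.
P(M) = 0.5721^2 = 0.327298
P(M+2) = 2 × 0.5721^1 × 0.4279^1 = 0.489603
P(M+4) = 0.4279^2 = 0.183098
The M+2 peak is largest (0.489603); scaling to 100 gives 66.8 : 100.0 : 37.4.

66.8 : 100.0 : 37.4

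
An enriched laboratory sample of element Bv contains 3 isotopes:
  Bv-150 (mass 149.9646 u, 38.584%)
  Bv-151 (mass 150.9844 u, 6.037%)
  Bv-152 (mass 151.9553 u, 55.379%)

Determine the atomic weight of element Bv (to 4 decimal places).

151.1286 u

Ar = Σ fᵢ·mᵢ = 0.38584 × 149.9646 + 0.06037 × 150.9844 + 0.55379 × 151.9553
= 57.86234 + 9.11493 + 84.15133 = 151.12860 u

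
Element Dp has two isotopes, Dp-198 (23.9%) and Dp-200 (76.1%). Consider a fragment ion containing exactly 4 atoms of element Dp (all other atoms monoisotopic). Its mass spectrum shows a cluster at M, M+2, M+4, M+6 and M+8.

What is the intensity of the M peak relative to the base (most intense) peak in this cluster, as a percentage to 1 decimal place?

0.8%

Term probabilities: M 0.0033, M+2 0.0416, M+4 0.1985, M+6 0.4213, M+8 0.3354. Base peak = M+6.
P(M+6) = C(4,3) × 0.239^1 × 0.761^3 = 4 × 0.2390 × 0.44071108 = 0.421320 (base)
P(M) = C(4,0) × 0.239^4 × 0.761^0 = 1 × 0.00326281 × 1.0000 = 0.003263
Relative intensity = 0.003263 / 0.421320 × 100 = 0.8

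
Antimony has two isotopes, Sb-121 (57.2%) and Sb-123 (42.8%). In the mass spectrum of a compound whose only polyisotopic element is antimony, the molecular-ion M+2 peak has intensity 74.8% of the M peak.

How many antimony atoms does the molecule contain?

For n independent Sb atoms, I(M+2)/I(M) = n · (abundance Sb-123) / (abundance Sb-121) = n · 0.428/0.572.
n = 0.748 × 0.572/0.428 = 1.00 ≈ 1

1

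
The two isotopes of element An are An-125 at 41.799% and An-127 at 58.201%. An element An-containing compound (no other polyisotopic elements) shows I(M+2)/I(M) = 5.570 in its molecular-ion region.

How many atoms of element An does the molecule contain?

4

For n independent An atoms, I(M+2)/I(M) = n · (abundance An-127) / (abundance An-125) = n · 0.58201/0.41799.
n = 5.570 × 0.41799/0.58201 = 4.00 ≈ 4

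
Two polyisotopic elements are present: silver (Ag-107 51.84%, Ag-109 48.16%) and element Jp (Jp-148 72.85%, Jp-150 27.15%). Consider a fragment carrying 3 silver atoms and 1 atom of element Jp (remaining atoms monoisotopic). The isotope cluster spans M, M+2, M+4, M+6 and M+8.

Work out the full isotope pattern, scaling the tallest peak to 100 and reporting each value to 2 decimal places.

Silver pattern (n=3): 0.13931407 : 0.38827347 : 0.36071085 : 0.11170161
Element Jp pattern (n=1): 0.7285 : 0.2715
Convolve the two distributions (both contribute in 2-u steps):
  M: 0.13931407×0.7285 = 0.101490
  M+2: 0.13931407×0.2715 + 0.38827347×0.7285 = 0.320681
  M+4: 0.38827347×0.2715 + 0.36071085×0.7285 = 0.368194
  M+6: 0.36071085×0.2715 + 0.11170161×0.7285 = 0.179308
  M+8: 0.11170161×0.2715 = 0.030327
Scale to base peak (0.368194) = 100: 27.56 : 87.10 : 100.00 : 48.70 : 8.24

27.56 : 87.10 : 100.00 : 48.70 : 8.24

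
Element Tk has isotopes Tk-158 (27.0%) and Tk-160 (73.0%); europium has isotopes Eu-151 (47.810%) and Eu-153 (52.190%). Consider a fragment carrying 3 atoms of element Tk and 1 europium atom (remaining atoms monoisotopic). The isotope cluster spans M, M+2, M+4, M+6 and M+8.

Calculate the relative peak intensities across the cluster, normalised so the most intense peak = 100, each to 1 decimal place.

Element Tk pattern (n=3): 0.019683 : 0.159651 : 0.431649 : 0.389017
Europium pattern (n=1): 0.4781 : 0.5219
Convolve the two distributions (both contribute in 2-u steps):
  M: 0.019683×0.4781 = 0.009410
  M+2: 0.019683×0.5219 + 0.159651×0.4781 = 0.086602
  M+4: 0.159651×0.5219 + 0.431649×0.4781 = 0.289693
  M+6: 0.431649×0.5219 + 0.389017×0.4781 = 0.411267
  M+8: 0.389017×0.5219 = 0.203028
Scale to base peak (0.411267) = 100: 2.3 : 21.1 : 70.4 : 100.0 : 49.4

2.3 : 21.1 : 70.4 : 100.0 : 49.4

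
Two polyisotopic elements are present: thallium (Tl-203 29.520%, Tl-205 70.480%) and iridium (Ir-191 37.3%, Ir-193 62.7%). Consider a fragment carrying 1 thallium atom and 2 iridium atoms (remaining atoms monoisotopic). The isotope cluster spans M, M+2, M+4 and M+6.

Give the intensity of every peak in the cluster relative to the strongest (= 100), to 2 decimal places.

9.21 : 52.98 : 100.00 : 62.16

Thallium pattern (n=1): 0.2952 : 0.7048
Iridium pattern (n=2): 0.139129 : 0.467742 : 0.393129
Convolve the two distributions (both contribute in 2-u steps):
  M: 0.2952×0.139129 = 0.041071
  M+2: 0.2952×0.467742 + 0.7048×0.139129 = 0.236136
  M+4: 0.2952×0.393129 + 0.7048×0.467742 = 0.445716
  M+6: 0.7048×0.393129 = 0.277077
Scale to base peak (0.445716) = 100: 9.21 : 52.98 : 100.00 : 62.16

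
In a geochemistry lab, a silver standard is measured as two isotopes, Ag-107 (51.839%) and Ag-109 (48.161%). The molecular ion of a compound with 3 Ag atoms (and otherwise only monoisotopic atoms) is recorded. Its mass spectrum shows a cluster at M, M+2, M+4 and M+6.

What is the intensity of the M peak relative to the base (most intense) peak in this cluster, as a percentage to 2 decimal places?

35.88%

Binomial terms of (0.51839 + 0.48161)^3: M 0.1393, M+2 0.3883, M+4 0.3607, M+6 0.1117 → M+2 is the base peak.
P(M+2) = C(3,1) × 0.51839^2 × 0.48161^1 = 3 × 0.26872819 × 0.48161 = 0.388267 (base)
P(M) = C(3,0) × 0.51839^3 × 0.48161^0 = 1 × 0.13930601 × 1.0000 = 0.139306
Relative intensity = 0.139306 / 0.388267 × 100 = 35.88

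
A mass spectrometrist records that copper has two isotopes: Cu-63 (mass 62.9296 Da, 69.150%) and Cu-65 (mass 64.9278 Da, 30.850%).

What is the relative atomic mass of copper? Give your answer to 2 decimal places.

63.55 Da

The abundance-weighted mean is 0.69150 × 62.9296 + 0.30850 × 64.9278
= 43.51582 + 20.03023 = 63.54605 Da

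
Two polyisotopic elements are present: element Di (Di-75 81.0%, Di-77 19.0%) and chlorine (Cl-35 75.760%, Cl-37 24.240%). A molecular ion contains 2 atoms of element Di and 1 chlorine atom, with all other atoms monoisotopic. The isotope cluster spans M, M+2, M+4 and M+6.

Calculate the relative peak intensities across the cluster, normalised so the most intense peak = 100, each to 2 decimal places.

100.00 : 78.91 : 20.51 : 1.76

Element Di pattern (n=2): 0.6561 : 0.3078 : 0.0361
Chlorine pattern (n=1): 0.7576 : 0.2424
Convolve the two distributions (both contribute in 2-u steps):
  M: 0.6561×0.7576 = 0.497061
  M+2: 0.6561×0.2424 + 0.3078×0.7576 = 0.392228
  M+4: 0.3078×0.2424 + 0.0361×0.7576 = 0.101960
  M+6: 0.0361×0.2424 = 0.008751
Scale to base peak (0.497061) = 100: 100.00 : 78.91 : 20.51 : 1.76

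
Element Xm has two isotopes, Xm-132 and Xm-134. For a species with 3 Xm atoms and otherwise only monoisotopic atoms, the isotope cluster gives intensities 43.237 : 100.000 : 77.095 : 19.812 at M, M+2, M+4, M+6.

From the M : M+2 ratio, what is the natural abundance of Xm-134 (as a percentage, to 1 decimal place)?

43.5%

Let p = fractional abundance of Xm-132. I(M+2)/I(M) = [C(3,1)·p^2·(1−p)] / p^3 = 3·(1−p)/p = 100.000/43.237 = 2.3128
(1−p)/p = 2.3128/3 = 0.7709  ⇒  p = 1/(1 + 0.7709) = 0.5647
Xm-132: 56.5%, Xm-134: 43.5%.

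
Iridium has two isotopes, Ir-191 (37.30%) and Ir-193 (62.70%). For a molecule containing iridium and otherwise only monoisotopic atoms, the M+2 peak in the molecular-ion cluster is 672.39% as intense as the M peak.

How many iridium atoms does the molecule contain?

For n independent Ir atoms, I(M+2)/I(M) = n · (abundance Ir-193) / (abundance Ir-191) = n · 0.6270/0.3730.
n = 6.7239 × 0.3730/0.6270 = 4.00 ≈ 4

4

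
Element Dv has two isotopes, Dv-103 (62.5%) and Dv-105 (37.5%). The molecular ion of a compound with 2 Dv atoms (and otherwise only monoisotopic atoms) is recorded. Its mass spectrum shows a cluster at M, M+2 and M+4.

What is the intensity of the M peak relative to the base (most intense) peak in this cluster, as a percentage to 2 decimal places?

(0.625 + 0.375)^2 gives M 0.3906, M+2 0.4688, M+4 0.1406; the largest is M+2.
P(M+2) = C(2,1) × 0.625^1 × 0.375^1 = 2 × 0.6250 × 0.3750 = 0.468750 (base)
P(M) = C(2,0) × 0.625^2 × 0.375^0 = 1 × 0.390625 × 1.0000 = 0.390625
Relative intensity = 0.390625 / 0.468750 × 100 = 83.33

83.33%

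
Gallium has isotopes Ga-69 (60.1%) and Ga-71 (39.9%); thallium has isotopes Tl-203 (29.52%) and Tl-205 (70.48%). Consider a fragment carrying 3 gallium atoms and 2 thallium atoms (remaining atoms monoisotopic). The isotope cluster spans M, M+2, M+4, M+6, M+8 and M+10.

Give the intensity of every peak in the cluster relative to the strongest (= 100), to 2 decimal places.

Gallium pattern (n=3): 0.2170818 : 0.4323576 : 0.2870394 : 0.0635212
Thallium pattern (n=2): 0.08714304 : 0.41611392 : 0.49674304
Convolve the two distributions (both contribute in 2-u steps):
  M: 0.2170818×0.08714304 = 0.018917
  M+2: 0.2170818×0.41611392 + 0.4323576×0.08714304 = 0.128008
  M+4: 0.2170818×0.49674304 + 0.4323576×0.41611392 + 0.2870394×0.08714304 = 0.312757
  M+6: 0.4323576×0.49674304 + 0.2870394×0.41611392 + 0.0635212×0.08714304 = 0.339747
  M+8: 0.2870394×0.49674304 + 0.0635212×0.41611392 = 0.169017
  M+10: 0.0635212×0.49674304 = 0.031554
Scale to base peak (0.339747) = 100: 5.57 : 37.68 : 92.06 : 100.00 : 49.75 : 9.29

5.57 : 37.68 : 92.06 : 100.00 : 49.75 : 9.29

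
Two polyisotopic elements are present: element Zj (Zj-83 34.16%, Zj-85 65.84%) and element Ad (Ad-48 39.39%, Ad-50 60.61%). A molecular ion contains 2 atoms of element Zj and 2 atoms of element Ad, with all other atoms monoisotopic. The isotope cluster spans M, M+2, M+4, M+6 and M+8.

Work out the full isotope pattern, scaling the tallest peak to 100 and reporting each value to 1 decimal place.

4.9 : 33.7 : 87.3 : 100.0 : 42.8

Element Zj pattern (n=2): 0.11669056 : 0.44981888 : 0.43349056
Element Ad pattern (n=2): 0.15515721 : 0.47748558 : 0.36735721
Convolve the two distributions (both contribute in 2-u steps):
  M: 0.11669056×0.15515721 = 0.018105
  M+2: 0.11669056×0.47748558 + 0.44981888×0.15515721 = 0.125511
  M+4: 0.11669056×0.36735721 + 0.44981888×0.47748558 + 0.43349056×0.15515721 = 0.324908
  M+6: 0.44981888×0.36735721 + 0.43349056×0.47748558 = 0.372230
  M+8: 0.43349056×0.36735721 = 0.159246
Scale to base peak (0.372230) = 100: 4.9 : 33.7 : 87.3 : 100.0 : 42.8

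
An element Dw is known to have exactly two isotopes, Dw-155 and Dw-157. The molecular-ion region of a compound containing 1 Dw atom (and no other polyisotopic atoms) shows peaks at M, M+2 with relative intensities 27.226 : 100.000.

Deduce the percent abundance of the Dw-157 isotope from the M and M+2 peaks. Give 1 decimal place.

78.6%

If p is the fraction of Dw that is Dw-155, then I(M+2)/I(M) = [C(1,1)·p^0·(1−p)] / p^1 = 1·(1−p)/p = 100.000/27.226 = 3.6730
(1−p)/p = 3.6730/1 = 3.6730  ⇒  p = 1/(1 + 3.6730) = 0.2140
Dw-155: 21.4%, Dw-157: 78.6%.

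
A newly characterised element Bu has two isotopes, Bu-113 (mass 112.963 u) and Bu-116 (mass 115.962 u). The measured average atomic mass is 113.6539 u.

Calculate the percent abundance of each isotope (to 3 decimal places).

Bu-113: 76.962%, Bu-116: 23.038%

With x = fraction of Bu-113 (so Bu-116 is 1 − x):
112.963·x + 115.962·(1 − x) = 113.6539
(112.963 − 115.962)·x = 113.6539 − 115.962
x = -2.3081 / -2.999 = 0.76962 → 76.962% Bu-113, 23.038% Bu-116.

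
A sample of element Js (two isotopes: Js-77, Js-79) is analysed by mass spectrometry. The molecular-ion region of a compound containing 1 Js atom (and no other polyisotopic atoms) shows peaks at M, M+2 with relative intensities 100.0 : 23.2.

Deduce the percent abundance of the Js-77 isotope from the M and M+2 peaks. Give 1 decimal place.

81.2%

If p is the fraction of Js that is Js-77, then I(M+2)/I(M) = [C(1,1)·p^0·(1−p)] / p^1 = 1·(1−p)/p = 23.2/100.0 = 0.2320
(1−p)/p = 0.2320/1 = 0.2320  ⇒  p = 1/(1 + 0.2320) = 0.8117
Js-77: 81.2%, Js-79: 18.8%.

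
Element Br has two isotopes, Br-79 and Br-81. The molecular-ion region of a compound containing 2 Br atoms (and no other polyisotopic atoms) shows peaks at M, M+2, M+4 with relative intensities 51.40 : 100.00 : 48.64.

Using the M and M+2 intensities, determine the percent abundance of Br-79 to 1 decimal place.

Let p = fractional abundance of Br-79. I(M+2)/I(M) = [C(2,1)·p^1·(1−p)] / p^2 = 2·(1−p)/p = 100.00/51.40 = 1.9455
(1−p)/p = 1.9455/2 = 0.9728  ⇒  p = 1/(1 + 0.9728) = 0.5069
Br-79: 50.7%, Br-81: 49.3%.

50.7%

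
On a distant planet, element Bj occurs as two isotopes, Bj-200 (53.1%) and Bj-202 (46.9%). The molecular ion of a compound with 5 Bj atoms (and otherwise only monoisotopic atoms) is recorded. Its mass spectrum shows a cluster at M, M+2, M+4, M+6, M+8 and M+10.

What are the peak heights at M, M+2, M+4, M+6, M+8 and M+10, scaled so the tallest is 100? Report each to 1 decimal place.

12.8 : 56.6 : 100.0 : 88.3 : 39.0 : 6.9

Each Bj atom is independently Bj-200 (p = 0.531) or Bj-202 (q = 0.469); the cluster is the binomial expansion (p + q)^5.
P(M) = 0.531^5 = 0.042216
P(M+2) = 5 × 0.531^4 × 0.469^1 = 0.186432
P(M+4) = 10 × 0.531^3 × 0.469^2 = 0.329328
P(M+6) = 10 × 0.531^2 × 0.469^3 = 0.290876
P(M+8) = 5 × 0.531^1 × 0.469^4 = 0.128456
P(M+10) = 0.469^5 = 0.022692
The M+4 peak is largest (0.329328); scaling to 100 gives 12.8 : 56.6 : 100.0 : 88.3 : 39.0 : 6.9.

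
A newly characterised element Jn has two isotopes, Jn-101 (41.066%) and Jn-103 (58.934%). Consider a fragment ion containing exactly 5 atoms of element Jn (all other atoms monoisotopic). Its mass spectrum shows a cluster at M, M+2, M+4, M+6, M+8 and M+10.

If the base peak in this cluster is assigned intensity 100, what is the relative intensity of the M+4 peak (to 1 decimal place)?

(0.41066 + 0.58934)^5 gives M 0.0117, M+2 0.0838, M+4 0.2405, M+6 0.3452, M+8 0.2477, M+10 0.0711; the largest is M+6.
P(M+6) = C(5,3) × 0.41066^2 × 0.58934^3 = 10 × 0.16864164 × 0.20469053 = 0.345193 (base)
P(M+4) = C(5,2) × 0.41066^3 × 0.58934^2 = 10 × 0.06925437 × 0.34732164 = 0.240535
Relative intensity = 0.240535 / 0.345193 × 100 = 69.7

69.7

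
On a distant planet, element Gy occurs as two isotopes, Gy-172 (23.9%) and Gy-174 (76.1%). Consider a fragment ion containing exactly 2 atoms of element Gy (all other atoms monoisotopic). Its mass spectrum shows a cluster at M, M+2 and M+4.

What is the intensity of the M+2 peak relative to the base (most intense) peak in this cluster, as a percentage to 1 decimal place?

62.8%

Term probabilities: M 0.0571, M+2 0.3638, M+4 0.5791. Base peak = M+4.
P(M+4) = C(2,2) × 0.239^0 × 0.761^2 = 1 × 1.0000 × 0.579121 = 0.579121 (base)
P(M+2) = C(2,1) × 0.239^1 × 0.761^1 = 2 × 0.2390 × 0.7610 = 0.363758
Relative intensity = 0.363758 / 0.579121 × 100 = 62.8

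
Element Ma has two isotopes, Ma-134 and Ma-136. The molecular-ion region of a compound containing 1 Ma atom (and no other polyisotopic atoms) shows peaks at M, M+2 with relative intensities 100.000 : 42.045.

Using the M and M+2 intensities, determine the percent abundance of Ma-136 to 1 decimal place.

29.6%

If p is the fraction of Ma that is Ma-134, then I(M+2)/I(M) = [C(1,1)·p^0·(1−p)] / p^1 = 1·(1−p)/p = 42.045/100.000 = 0.4204
(1−p)/p = 0.4204/1 = 0.4204  ⇒  p = 1/(1 + 0.4204) = 0.7040
Ma-134: 70.4%, Ma-136: 29.6%.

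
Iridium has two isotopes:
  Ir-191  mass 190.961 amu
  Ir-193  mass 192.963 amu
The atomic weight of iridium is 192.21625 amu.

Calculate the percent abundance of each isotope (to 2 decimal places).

Writing the weighted mean with unknown fraction x of Ir-191:
190.961·x + 192.963·(1 − x) = 192.21625
(190.961 − 192.963)·x = 192.21625 − 192.963
x = -0.74675 / -2.002 = 0.37300 → 37.30% Ir-191, 62.70% Ir-193.

Ir-191: 37.30%, Ir-193: 62.70%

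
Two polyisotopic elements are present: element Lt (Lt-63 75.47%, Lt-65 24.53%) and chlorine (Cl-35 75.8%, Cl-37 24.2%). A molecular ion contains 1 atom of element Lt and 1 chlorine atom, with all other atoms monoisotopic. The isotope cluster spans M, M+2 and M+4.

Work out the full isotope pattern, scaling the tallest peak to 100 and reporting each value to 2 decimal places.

100.00 : 64.43 : 10.38

Element Lt pattern (n=1): 0.7547 : 0.2453
Chlorine pattern (n=1): 0.7580 : 0.2420
Convolve the two distributions (both contribute in 2-u steps):
  M: 0.7547×0.7580 = 0.572063
  M+2: 0.7547×0.2420 + 0.2453×0.7580 = 0.368575
  M+4: 0.2453×0.2420 = 0.059363
Scale to base peak (0.572063) = 100: 100.00 : 64.43 : 10.38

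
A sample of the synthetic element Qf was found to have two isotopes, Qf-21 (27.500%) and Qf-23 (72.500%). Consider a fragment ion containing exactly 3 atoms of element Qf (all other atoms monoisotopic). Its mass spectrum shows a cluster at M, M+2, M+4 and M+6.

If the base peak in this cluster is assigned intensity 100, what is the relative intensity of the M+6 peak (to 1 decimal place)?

(0.27500 + 0.72500)^3 gives M 0.0208, M+2 0.1645, M+4 0.4336, M+6 0.3811; the largest is M+4.
P(M+4) = C(3,2) × 0.27500^1 × 0.72500^2 = 3 × 0.2750 × 0.525625 = 0.433641 (base)
P(M+6) = C(3,3) × 0.27500^0 × 0.72500^3 = 1 × 1.0000 × 0.38107812 = 0.381078
Relative intensity = 0.381078 / 0.433641 × 100 = 87.9

87.9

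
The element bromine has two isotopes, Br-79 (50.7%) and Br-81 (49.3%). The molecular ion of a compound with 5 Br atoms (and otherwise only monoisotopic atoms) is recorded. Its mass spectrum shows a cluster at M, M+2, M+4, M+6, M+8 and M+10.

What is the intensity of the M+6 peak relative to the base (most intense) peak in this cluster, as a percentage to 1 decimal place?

Binomial terms of (0.507 + 0.493)^5: M 0.0335, M+2 0.1629, M+4 0.3168, M+6 0.3080, M+8 0.1497, M+10 0.0291 → M+4 is the base peak.
P(M+4) = C(5,2) × 0.507^3 × 0.493^2 = 10 × 0.13032384 × 0.243049 = 0.316751 (base)
P(M+6) = C(5,3) × 0.507^2 × 0.493^3 = 10 × 0.257049 × 0.11982316 = 0.308004
Relative intensity = 0.308004 / 0.316751 × 100 = 97.2

97.2%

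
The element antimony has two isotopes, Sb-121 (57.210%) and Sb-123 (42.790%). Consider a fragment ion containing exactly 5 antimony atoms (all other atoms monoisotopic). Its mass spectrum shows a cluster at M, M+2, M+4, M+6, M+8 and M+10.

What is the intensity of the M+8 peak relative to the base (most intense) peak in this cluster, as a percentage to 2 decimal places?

Term probabilities: M 0.0613, M+2 0.2292, M+4 0.3428, M+6 0.2564, M+8 0.0959, M+10 0.0143. Base peak = M+4.
P(M+4) = C(5,2) × 0.57210^3 × 0.42790^2 = 10 × 0.18724742 × 0.18309841 = 0.342847 (base)
P(M+8) = C(5,4) × 0.57210^1 × 0.42790^4 = 5 × 0.5721 × 0.03352503 = 0.095898
Relative intensity = 0.095898 / 0.342847 × 100 = 27.97

27.97%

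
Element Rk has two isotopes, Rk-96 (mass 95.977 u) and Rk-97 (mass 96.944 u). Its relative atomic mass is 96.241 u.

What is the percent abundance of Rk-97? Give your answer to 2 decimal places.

27.30%

Writing the weighted mean with unknown fraction x of Rk-96:
95.977·x + 96.944·(1 − x) = 96.241
(95.977 − 96.944)·x = 96.241 − 96.944
x = -0.703 / -0.967 = 0.72699 → 72.70% Rk-96, 27.30% Rk-97.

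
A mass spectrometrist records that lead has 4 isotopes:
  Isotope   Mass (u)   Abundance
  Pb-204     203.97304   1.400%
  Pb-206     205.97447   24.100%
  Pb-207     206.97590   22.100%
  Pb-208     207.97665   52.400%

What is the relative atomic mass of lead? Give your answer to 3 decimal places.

207.217 u

Average mass = Σ (abundance × isotope mass) = 0.01400 × 203.97304 + 0.24100 × 205.97447 + 0.22100 × 206.97590 + 0.52400 × 207.97665
= 2.855623 + 49.639847 + 45.741674 + 108.979765 = 207.216909 u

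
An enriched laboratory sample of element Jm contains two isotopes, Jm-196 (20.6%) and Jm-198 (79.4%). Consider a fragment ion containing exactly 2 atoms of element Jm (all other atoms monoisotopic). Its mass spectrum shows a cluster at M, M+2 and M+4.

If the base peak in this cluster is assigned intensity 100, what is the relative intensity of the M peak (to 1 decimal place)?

6.7

(0.206 + 0.794)^2 gives M 0.0424, M+2 0.3271, M+4 0.6304; the largest is M+4.
P(M+4) = C(2,2) × 0.206^0 × 0.794^2 = 1 × 1.0000 × 0.630436 = 0.630436 (base)
P(M) = C(2,0) × 0.206^2 × 0.794^0 = 1 × 0.042436 × 1.0000 = 0.042436
Relative intensity = 0.042436 / 0.630436 × 100 = 6.7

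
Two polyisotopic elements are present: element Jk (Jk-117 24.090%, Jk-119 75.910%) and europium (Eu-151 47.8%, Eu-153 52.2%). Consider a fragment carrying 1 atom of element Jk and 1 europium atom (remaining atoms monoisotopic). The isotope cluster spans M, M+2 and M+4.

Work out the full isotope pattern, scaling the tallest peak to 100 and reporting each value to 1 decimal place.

23.6 : 100.0 : 81.1

Element Jk pattern (n=1): 0.2409 : 0.7591
Europium pattern (n=1): 0.4780 : 0.5220
Convolve the two distributions (both contribute in 2-u steps):
  M: 0.2409×0.4780 = 0.115150
  M+2: 0.2409×0.5220 + 0.7591×0.4780 = 0.488600
  M+4: 0.7591×0.5220 = 0.396250
Scale to base peak (0.488600) = 100: 23.6 : 100.0 : 81.1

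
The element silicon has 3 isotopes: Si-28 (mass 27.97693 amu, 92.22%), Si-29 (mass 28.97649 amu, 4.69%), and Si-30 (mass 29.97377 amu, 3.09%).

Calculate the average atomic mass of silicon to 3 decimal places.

28.086 amu

Weight each isotope mass by its fractional abundance: 0.9222 × 27.97693 + 0.0469 × 28.97649 + 0.0309 × 29.97377
= 25.800325 + 1.358997 + 0.926189 = 28.085511 amu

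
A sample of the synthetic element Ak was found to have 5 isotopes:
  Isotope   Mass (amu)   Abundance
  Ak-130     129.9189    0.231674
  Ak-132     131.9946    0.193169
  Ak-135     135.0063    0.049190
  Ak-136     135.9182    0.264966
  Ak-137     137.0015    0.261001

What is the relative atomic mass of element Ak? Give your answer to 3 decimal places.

134.008 amu

Average mass = Σ (abundance × isotope mass) = 0.231674 × 129.9189 + 0.193169 × 131.9946 + 0.049190 × 135.0063 + 0.264966 × 135.9182 + 0.261001 × 137.0015
= 30.09883 + 25.49726 + 6.64096 + 36.01370 + 35.75753 = 134.00828 amu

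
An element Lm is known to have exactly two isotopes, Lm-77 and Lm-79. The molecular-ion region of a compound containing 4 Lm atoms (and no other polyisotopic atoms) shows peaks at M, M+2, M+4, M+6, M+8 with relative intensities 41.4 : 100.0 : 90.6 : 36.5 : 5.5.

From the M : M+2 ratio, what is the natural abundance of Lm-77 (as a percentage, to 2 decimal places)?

62.35%

Let p = fractional abundance of Lm-77. I(M+2)/I(M) = [C(4,1)·p^3·(1−p)] / p^4 = 4·(1−p)/p = 100.0/41.4 = 2.4155
(1−p)/p = 2.4155/4 = 0.6039  ⇒  p = 1/(1 + 0.6039) = 0.6235
Lm-77: 62.35%, Lm-79: 37.65%.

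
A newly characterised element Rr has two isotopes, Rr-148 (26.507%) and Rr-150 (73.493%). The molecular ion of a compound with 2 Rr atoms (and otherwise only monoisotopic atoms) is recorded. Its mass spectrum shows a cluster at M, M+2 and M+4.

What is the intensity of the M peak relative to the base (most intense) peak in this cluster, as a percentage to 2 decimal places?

Term probabilities: M 0.0703, M+2 0.3896, M+4 0.5401. Base peak = M+4.
P(M+4) = C(2,2) × 0.26507^0 × 0.73493^2 = 1 × 1.0000 × 0.5401221 = 0.540122 (base)
P(M) = C(2,0) × 0.26507^2 × 0.73493^0 = 1 × 0.0702621 × 1.0000 = 0.070262
Relative intensity = 0.070262 / 0.540122 × 100 = 13.01

13.01%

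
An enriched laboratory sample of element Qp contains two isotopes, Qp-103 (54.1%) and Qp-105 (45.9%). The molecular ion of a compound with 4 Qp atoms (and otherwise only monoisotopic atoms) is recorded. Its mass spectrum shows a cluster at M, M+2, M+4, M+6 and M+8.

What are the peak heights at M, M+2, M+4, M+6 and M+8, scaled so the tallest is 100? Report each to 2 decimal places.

23.15 : 78.58 : 100.00 : 56.56 : 12.00

Expanding (0.541 + 0.459)^4:
P(M) = 0.541^4 = 0.085662
P(M+2) = 4 × 0.541^3 × 0.459^1 = 0.290713
P(M+4) = 6 × 0.541^2 × 0.459^2 = 0.369974
P(M+6) = 4 × 0.541^1 × 0.459^3 = 0.209264
P(M+8) = 0.459^4 = 0.044386
The M+4 peak is largest (0.369974); scaling to 100 gives 23.15 : 78.58 : 100.00 : 56.56 : 12.00.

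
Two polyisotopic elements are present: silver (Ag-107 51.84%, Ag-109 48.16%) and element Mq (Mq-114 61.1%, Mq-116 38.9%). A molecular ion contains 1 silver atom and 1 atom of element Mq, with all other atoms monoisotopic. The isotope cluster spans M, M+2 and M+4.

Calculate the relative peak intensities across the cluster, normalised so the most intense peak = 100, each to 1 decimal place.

63.9 : 100.0 : 37.8

Silver pattern (n=1): 0.5184 : 0.4816
Element Mq pattern (n=1): 0.6110 : 0.3890
Convolve the two distributions (both contribute in 2-u steps):
  M: 0.5184×0.6110 = 0.316742
  M+2: 0.5184×0.3890 + 0.4816×0.6110 = 0.495915
  M+4: 0.4816×0.3890 = 0.187342
Scale to base peak (0.495915) = 100: 63.9 : 100.0 : 37.8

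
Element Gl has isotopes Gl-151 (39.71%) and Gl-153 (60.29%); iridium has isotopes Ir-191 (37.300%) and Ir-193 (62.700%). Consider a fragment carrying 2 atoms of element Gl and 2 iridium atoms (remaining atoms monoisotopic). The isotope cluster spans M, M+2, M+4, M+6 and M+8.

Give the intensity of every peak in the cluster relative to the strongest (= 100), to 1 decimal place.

Element Gl pattern (n=2): 0.15768841 : 0.47882318 : 0.36348841
Iridium pattern (n=2): 0.139129 : 0.467742 : 0.393129
Convolve the two distributions (both contribute in 2-u steps):
  M: 0.15768841×0.139129 = 0.021939
  M+2: 0.15768841×0.467742 + 0.47882318×0.139129 = 0.140376
  M+4: 0.15768841×0.393129 + 0.47882318×0.467742 + 0.36348841×0.139129 = 0.336529
  M+6: 0.47882318×0.393129 + 0.36348841×0.467742 = 0.358258
  M+8: 0.36348841×0.393129 = 0.142898
Scale to base peak (0.358258) = 100: 6.1 : 39.2 : 93.9 : 100.0 : 39.9

6.1 : 39.2 : 93.9 : 100.0 : 39.9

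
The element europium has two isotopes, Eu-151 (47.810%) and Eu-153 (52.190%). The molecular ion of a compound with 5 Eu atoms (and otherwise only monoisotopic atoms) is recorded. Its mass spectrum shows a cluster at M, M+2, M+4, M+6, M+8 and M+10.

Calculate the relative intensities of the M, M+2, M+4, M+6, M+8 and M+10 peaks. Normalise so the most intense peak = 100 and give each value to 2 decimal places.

7.69 : 41.96 : 91.61 : 100.00 : 54.58 : 11.92

Expanding (0.47810 + 0.52190)^5:
P(M) = 0.47810^5 = 0.024980
P(M+2) = 5 × 0.47810^4 × 0.52190^1 = 0.136343
P(M+4) = 10 × 0.47810^3 × 0.52190^2 = 0.297667
P(M+6) = 10 × 0.47810^2 × 0.52190^3 = 0.324937
P(M+8) = 5 × 0.47810^1 × 0.52190^4 = 0.177353
P(M+10) = 0.52190^5 = 0.038720
The M+6 peak is largest (0.324937); scaling to 100 gives 7.69 : 41.96 : 91.61 : 100.00 : 54.58 : 11.92.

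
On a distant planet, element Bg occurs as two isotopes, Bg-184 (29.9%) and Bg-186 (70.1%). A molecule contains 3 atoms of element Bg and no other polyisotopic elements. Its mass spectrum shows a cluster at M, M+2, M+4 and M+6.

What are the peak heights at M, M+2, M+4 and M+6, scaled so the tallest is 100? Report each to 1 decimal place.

Each Bg atom is independently Bg-184 (p = 0.299) or Bg-186 (q = 0.701); the cluster is the binomial expansion (p + q)^3.
P(M) = 0.299^3 = 0.026731
P(M+2) = 3 × 0.299^2 × 0.701^1 = 0.188010
P(M+4) = 3 × 0.299^1 × 0.701^2 = 0.440787
P(M+6) = 0.701^3 = 0.344472
The M+4 peak is largest (0.440787); scaling to 100 gives 6.1 : 42.7 : 100.0 : 78.1.

6.1 : 42.7 : 100.0 : 78.1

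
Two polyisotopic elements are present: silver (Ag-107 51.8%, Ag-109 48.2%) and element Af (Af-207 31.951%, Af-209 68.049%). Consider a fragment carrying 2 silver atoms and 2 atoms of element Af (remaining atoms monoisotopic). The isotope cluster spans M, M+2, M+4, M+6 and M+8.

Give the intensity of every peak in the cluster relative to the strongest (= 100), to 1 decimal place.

7.5 : 45.9 : 100.0 : 91.0 : 29.5

Silver pattern (n=2): 0.268324 : 0.499352 : 0.232324
Element Af pattern (n=2): 0.10208664 : 0.43484672 : 0.46306664
Convolve the two distributions (both contribute in 2-u steps):
  M: 0.268324×0.10208664 = 0.027392
  M+2: 0.268324×0.43484672 + 0.499352×0.10208664 = 0.167657
  M+4: 0.268324×0.46306664 + 0.499352×0.43484672 + 0.232324×0.10208664 = 0.365111
  M+6: 0.499352×0.46306664 + 0.232324×0.43484672 = 0.332259
  M+8: 0.232324×0.46306664 = 0.107581
Scale to base peak (0.365111) = 100: 7.5 : 45.9 : 100.0 : 91.0 : 29.5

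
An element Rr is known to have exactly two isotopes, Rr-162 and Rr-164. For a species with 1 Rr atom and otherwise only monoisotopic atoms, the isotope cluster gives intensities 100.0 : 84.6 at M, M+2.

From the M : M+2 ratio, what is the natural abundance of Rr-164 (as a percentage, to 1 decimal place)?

45.8%

Let p = fractional abundance of Rr-162. I(M+2)/I(M) = [C(1,1)·p^0·(1−p)] / p^1 = 1·(1−p)/p = 84.6/100.0 = 0.8460
(1−p)/p = 0.8460/1 = 0.8460  ⇒  p = 1/(1 + 0.8460) = 0.5417
Rr-162: 54.2%, Rr-164: 45.8%.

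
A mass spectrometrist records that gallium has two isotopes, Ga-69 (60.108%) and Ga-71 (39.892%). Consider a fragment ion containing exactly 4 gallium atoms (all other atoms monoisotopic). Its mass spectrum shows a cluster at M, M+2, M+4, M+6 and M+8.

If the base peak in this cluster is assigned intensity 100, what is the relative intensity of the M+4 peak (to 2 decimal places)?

99.55

Term probabilities: M 0.1305, M+2 0.3465, M+4 0.3450, M+6 0.1526, M+8 0.0253. Base peak = M+2.
P(M+2) = C(4,1) × 0.60108^3 × 0.39892^1 = 4 × 0.2171685 × 0.39892 = 0.346531 (base)
P(M+4) = C(4,2) × 0.60108^2 × 0.39892^2 = 6 × 0.36129717 × 0.15913717 = 0.344975
Relative intensity = 0.344975 / 0.346531 × 100 = 99.55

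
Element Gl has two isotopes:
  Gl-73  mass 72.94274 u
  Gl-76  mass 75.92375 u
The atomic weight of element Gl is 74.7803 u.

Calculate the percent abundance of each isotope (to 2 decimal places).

Gl-73: 38.36%, Gl-76: 61.64%

With x = fraction of Gl-73 (so Gl-76 is 1 − x):
72.94274·x + 75.92375·(1 − x) = 74.7803
(72.94274 − 75.92375)·x = 74.7803 − 75.92375
x = -1.14345 / -2.98101 = 0.38358 → 38.36% Gl-73, 61.64% Gl-76.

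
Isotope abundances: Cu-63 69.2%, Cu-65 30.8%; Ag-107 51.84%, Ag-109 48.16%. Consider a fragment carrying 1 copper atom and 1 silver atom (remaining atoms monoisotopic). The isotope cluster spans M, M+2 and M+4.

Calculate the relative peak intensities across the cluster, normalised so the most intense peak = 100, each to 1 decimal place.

72.8 : 100.0 : 30.1

Copper pattern (n=1): 0.6920 : 0.3080
Silver pattern (n=1): 0.5184 : 0.4816
Convolve the two distributions (both contribute in 2-u steps):
  M: 0.6920×0.5184 = 0.358733
  M+2: 0.6920×0.4816 + 0.3080×0.5184 = 0.492934
  M+4: 0.3080×0.4816 = 0.148333
Scale to base peak (0.492934) = 100: 72.8 : 100.0 : 30.1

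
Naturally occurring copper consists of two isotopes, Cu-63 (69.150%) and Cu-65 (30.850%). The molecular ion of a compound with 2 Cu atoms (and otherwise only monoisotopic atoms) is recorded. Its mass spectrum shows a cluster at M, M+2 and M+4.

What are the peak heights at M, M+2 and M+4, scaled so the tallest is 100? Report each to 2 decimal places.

100.00 : 89.23 : 19.90

The 2 Cu atoms are independent, so intensities follow the terms of (0.69150 + 0.30850)^2.
P(M) = 0.69150^2 = 0.478172
P(M+2) = 2 × 0.69150^1 × 0.30850^1 = 0.426656
P(M+4) = 0.30850^2 = 0.095172
The M peak is largest (0.478172); scaling to 100 gives 100.00 : 89.23 : 19.90.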